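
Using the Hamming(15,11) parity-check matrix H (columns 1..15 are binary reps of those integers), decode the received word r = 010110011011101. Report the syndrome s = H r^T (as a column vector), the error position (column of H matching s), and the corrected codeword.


s = (0, 1, 1, 1)^T, error position = 7, corrected codeword c = 010110111011101

Compute s = H r^T mod 2 one row at a time:
  s_1 = 1 + 1 + 0 + 1 + 1 + 1 + 0 + 1 = 6 ≡ 0 (mod 2).
  s_2 = 1 + 1 + 0 + 0 + 1 + 1 + 0 + 1 = 5 ≡ 1 (mod 2).
  s_3 = 1 + 0 + 0 + 0 + 0 + 1 + 0 + 1 = 3 ≡ 1 (mod 2).
  s_4 = 0 + 0 + 1 + 0 + 1 + 1 + 1 + 1 = 5 ≡ 1 (mod 2).
s = (0, 1, 1, 1)^T — this equals column 7 of H (binary 0111), so error is at position 7.
Correct: flip bit 7 of r = 010110011011101 to get c = 010110111011101.


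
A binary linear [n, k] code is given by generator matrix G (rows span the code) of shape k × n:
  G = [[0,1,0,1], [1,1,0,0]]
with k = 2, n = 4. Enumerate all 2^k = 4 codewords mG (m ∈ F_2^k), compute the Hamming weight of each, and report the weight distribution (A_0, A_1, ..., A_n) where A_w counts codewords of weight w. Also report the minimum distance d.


Weight distribution: A_0 = 1, A_2 = 3. Minimum distance d = 2.

Enumerate all 2^2 = 4 messages m ∈ F_2^2.
For each, compute codeword c = mG in F_2^4, then tally its weight.
  m = 00 → c = 0000, weight = 0.
  m = 10 → c = 0101, weight = 2.
  m = 01 → c = 1100, weight = 2.
  m = 11 → c = 1001, weight = 2.
Tally weights:
  weight 0: 1 codewords.
  weight 2: 3 codewords.
Minimum distance d = smallest w > 0 with A_w > 0 = 2.
Sanity: Σ A_w = 4 = 2^2 = 4 ✓.


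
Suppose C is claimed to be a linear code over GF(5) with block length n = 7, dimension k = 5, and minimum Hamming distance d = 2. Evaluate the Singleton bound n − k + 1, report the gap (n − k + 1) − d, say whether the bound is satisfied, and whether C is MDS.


Singleton RHS = n − k + 1 = 3, slack = 1, bound satisfied, not MDS.

Singleton bound: d ≤ n − k + 1.
Here n = 7, k = 5, so n − k + 1 = 3.
Given d = 2, check d ≤ 3: YES.
Slack = (n − k + 1) − d = 1.
The code is NOT MDS (slack = 1 > 0).
Description: the claimed parameters are [7, 5, 2]_5; such a code would be non-MDS.


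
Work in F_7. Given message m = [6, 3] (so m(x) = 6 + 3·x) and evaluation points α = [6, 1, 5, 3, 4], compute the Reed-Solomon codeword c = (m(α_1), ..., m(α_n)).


c = [3, 2, 0, 1, 4]

Message polynomial: m(x) = 6 + 3·x (mod 7).
For each evaluation point α_i, compute m(α_i) mod 7:
  α_1 = 6: Horner steps 3 → 3, so m(6) = 3.
  α_2 = 1: Horner steps 3 → 2, so m(1) = 2.
  α_3 = 5: Horner steps 3 → 0, so m(5) = 0.
  α_4 = 3: Horner steps 3 → 1, so m(3) = 1.
  α_5 = 4: Horner steps 3 → 4, so m(4) = 4.
Codeword c = [3, 2, 0, 1, 4] ∈ F_7^5.


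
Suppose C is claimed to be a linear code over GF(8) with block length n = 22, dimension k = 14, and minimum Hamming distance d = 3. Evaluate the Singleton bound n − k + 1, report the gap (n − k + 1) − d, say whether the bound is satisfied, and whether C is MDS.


Singleton RHS = n − k + 1 = 9, slack = 6, bound satisfied, not MDS.

Singleton bound: d ≤ n − k + 1.
Here n = 22, k = 14, so n − k + 1 = 9.
Given d = 3, check d ≤ 9: YES.
Slack = (n − k + 1) − d = 6.
The code is NOT MDS (slack = 6 > 0).
Description: the claimed parameters are [22, 14, 3]_8; such a code would be non-MDS.


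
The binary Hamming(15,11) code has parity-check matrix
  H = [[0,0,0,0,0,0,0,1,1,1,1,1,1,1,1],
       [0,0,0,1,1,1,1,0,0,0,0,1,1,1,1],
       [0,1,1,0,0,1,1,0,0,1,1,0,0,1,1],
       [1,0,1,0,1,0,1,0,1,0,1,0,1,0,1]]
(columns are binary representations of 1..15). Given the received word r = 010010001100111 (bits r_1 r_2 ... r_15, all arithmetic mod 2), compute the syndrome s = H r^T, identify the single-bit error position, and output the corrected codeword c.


s = (1, 0, 0, 0)^T, error position = 8, corrected codeword c = 010010011100111

Compute s = H r^T mod 2 one row at a time:
  s_1 = 0 + 1 + 1 + 0 + 0 + 1 + 1 + 1 = 5 ≡ 1 (mod 2).
  s_2 = 0 + 1 + 0 + 0 + 0 + 1 + 1 + 1 = 4 ≡ 0 (mod 2).
  s_3 = 1 + 0 + 0 + 0 + 1 + 0 + 1 + 1 = 4 ≡ 0 (mod 2).
  s_4 = 0 + 0 + 1 + 0 + 1 + 0 + 1 + 1 = 4 ≡ 0 (mod 2).
s = (1, 0, 0, 0)^T — this equals column 8 of H (binary 1000), so error is at position 8.
Correct: flip bit 8 of r = 010010001100111 to get c = 010010011100111.


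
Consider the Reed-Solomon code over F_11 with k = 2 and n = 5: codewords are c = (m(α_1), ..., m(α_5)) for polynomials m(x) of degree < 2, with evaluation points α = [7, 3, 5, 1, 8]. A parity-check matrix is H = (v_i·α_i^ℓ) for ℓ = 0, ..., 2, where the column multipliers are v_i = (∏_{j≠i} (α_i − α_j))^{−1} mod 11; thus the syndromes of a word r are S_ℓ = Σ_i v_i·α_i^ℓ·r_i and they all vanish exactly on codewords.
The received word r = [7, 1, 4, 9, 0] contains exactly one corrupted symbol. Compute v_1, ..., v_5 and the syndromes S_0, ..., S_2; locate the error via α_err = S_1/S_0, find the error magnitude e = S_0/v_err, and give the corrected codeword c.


S = (5, 7, 1), error at position 5, error magnitude e = 8, c = [7, 1, 4, 9, 3].

Step 1: column multipliers v_i = (∏_{j≠i}(α_i − α_j))^{−1} mod 11.
  i = 1 (α = 7): (7−3)(7−5)(7−1)(7−8) = 4·2·6·(−1) = −48 ≡ 7, so v_1 = 7^{−1} = 8 (mod 11).
  i = 2 (α = 3): (3−7)(3−5)(3−1)(3−8) = (−4)·(−2)·2·(−5) = −80 ≡ 8, so v_2 = 8^{−1} = 7 (mod 11).
  i = 3 (α = 5): (5−7)(5−3)(5−1)(5−8) = (−2)·2·4·(−3) = 48 ≡ 4, so v_3 = 4^{−1} = 3 (mod 11).
  i = 4 (α = 1): (1−7)(1−3)(1−5)(1−8) = (−6)·(−2)·(−4)·(−7) = 336 ≡ 6, so v_4 = 6^{−1} = 2 (mod 11).
  i = 5 (α = 8): (8−7)(8−3)(8−5)(8−1) = 1·5·3·7 = 105 ≡ 6, so v_5 = 6^{−1} = 2 (mod 11).
  v = [8, 7, 3, 2, 2].
Step 2: syndromes of r = [7, 1, 4, 9, 0] (all sums mod 11).
  S_0 = Σ v_i r_i = 8·7 + 7·1 + 3·4 + 2·9 + 2·0 = 93 ≡ 5.
  S_1 = Σ v_i α_i r_i = 8·7·7 + 7·3·1 + 3·5·4 + 2·1·9 + 2·8·0 = 491 ≡ 7.
  α_i^2 mod 11 = [5, 9, 3, 1, 9].
  S_2 = Σ v_i α_i^2 r_i = 8·5·7 + 7·9·1 + 3·3·4 + 2·1·9 + 2·9·0 = 397 ≡ 1.
  S = (5, 7, 1) ≠ 0, so r is not a codeword (an error is present).
Step 3: locate the error. For a single error e at position i, S_ℓ = v_i·e·α_i^ℓ, so α_err = S_1/S_0.
  S_0^{−1} = 5^{−1} = 9 (mod 11), so α_err = 7·9 = 63 ≡ 8 = α_5. Error position i = 5.
  Consistency check: S_2/S_1 = 1·8 = 8 ≡ 8 = α_err ✓ (single-error assumption holds).
Step 4: error magnitude e = S_0/v_5 = S_0·∏_{j≠5}(α_5 − α_j) = 5·6 = 30 ≡ 8 (mod 11).
Step 5: correct position 5: c_5 = r_5 − e = 0 − 8 ≡ 3 (mod 11). Hence c = [7, 1, 4, 9, 3].
  Check: interpolating c through the α_i gives m(x) = 2 + 7·x (degree < 2) with m(α_i) = c_i for every i, so c is indeed a codeword.


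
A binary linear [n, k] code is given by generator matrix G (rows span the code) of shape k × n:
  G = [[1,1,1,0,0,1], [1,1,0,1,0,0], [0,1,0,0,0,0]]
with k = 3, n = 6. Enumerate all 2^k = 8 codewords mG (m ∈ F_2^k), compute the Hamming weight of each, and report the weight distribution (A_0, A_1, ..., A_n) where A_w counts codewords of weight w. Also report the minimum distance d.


Weight distribution: A_0 = 1, A_1 = 1, A_2 = 1, A_3 = 3, A_4 = 2. Minimum distance d = 1.

Enumerate all 2^3 = 8 messages m ∈ F_2^3.
For each, compute codeword c = mG in F_2^6, then tally its weight.
  m = 000 → c = 000000, weight = 0.
  m = 100 → c = 111001, weight = 4.
  m = 010 → c = 110100, weight = 3.
  m = 110 → c = 001101, weight = 3.
  m = 001 → c = 010000, weight = 1.
  m = 101 → c = 101001, weight = 3.
  m = 011 → c = 100100, weight = 2.
  m = 111 → c = 011101, weight = 4.
Tally weights:
  weight 0: 1 codewords.
  weight 1: 1 codewords.
  weight 2: 1 codewords.
  weight 3: 3 codewords.
  weight 4: 2 codewords.
Minimum distance d = smallest w > 0 with A_w > 0 = 1.
Sanity: Σ A_w = 8 = 2^3 = 8 ✓.


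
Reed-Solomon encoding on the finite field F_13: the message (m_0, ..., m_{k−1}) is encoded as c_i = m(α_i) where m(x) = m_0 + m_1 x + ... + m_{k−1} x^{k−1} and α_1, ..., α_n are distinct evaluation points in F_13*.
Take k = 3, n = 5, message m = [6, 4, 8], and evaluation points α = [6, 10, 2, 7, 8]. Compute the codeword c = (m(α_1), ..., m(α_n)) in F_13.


c = [6, 1, 7, 10, 4]

Message polynomial: m(x) = 6 + 4·x + 8·x^2 (mod 13).
For each evaluation point α_i, compute m(α_i) mod 13:
  α_1 = 6: Horner steps 8 → 0 → 6, so m(6) = 6.
  α_2 = 10: Horner steps 8 → 6 → 1, so m(10) = 1.
  α_3 = 2: Horner steps 8 → 7 → 7, so m(2) = 7.
  α_4 = 7: Horner steps 8 → 8 → 10, so m(7) = 10.
  α_5 = 8: Horner steps 8 → 3 → 4, so m(8) = 4.
Codeword c = [6, 1, 7, 10, 4] ∈ F_13^5.


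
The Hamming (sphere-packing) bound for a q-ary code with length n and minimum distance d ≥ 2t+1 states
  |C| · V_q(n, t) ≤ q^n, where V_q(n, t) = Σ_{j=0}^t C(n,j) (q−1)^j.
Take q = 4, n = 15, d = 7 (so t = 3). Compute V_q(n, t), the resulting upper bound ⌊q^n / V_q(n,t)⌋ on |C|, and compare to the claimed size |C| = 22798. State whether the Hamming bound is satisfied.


V_q(n, t) = 13276, q^n = 1073741824, Hamming bound = 80878, |C| = 22798 ≤ bound (satisfied).

Step 1: Compute V_q(n, t) = Σ_{j=0}^3 C(n, j) (q−1)^j.
  j = 0: C(15,0)·(3)^0 = 1·1 = 1.
  j = 1: C(15,1)·(3)^1 = 15·3 = 45.
  j = 2: C(15,2)·(3)^2 = 105·9 = 945.
  j = 3: C(15,3)·(3)^3 = 455·27 = 12285.
  V_q(n, t) = 1 + 45 + 945 + 12285 = 13276.
Step 2: q^n = 4^15 = 1073741824.
Step 3: Hamming bound ⌊q^n / V_q(n,t)⌋ = ⌊1073741824/13276⌋ = 80878.
Step 4: Compare |C| = 22798 to 80878: satisfied.
The claimed |C| lies below the Hamming bound.


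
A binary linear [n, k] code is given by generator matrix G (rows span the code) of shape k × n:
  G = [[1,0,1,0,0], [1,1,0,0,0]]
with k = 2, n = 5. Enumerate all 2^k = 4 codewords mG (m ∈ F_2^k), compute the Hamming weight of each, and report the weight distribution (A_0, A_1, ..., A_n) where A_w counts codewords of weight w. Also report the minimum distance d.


Weight distribution: A_0 = 1, A_2 = 3. Minimum distance d = 2.

Enumerate all 2^2 = 4 messages m ∈ F_2^2.
For each, compute codeword c = mG in F_2^5, then tally its weight.
  m = 00 → c = 00000, weight = 0.
  m = 10 → c = 10100, weight = 2.
  m = 01 → c = 11000, weight = 2.
  m = 11 → c = 01100, weight = 2.
Tally weights:
  weight 0: 1 codewords.
  weight 2: 3 codewords.
Minimum distance d = smallest w > 0 with A_w > 0 = 2.
Sanity: Σ A_w = 4 = 2^2 = 4 ✓.


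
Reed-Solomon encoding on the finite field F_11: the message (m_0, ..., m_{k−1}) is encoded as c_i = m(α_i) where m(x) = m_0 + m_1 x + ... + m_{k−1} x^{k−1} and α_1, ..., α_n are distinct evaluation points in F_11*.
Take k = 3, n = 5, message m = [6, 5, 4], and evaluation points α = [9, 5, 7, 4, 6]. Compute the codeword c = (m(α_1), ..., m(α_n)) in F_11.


c = [1, 10, 6, 2, 4]

Message polynomial: m(x) = 6 + 5·x + 4·x^2 (mod 11).
For each evaluation point α_i, compute m(α_i) mod 11:
  α_1 = 9: Horner steps 4 → 8 → 1, so m(9) = 1.
  α_2 = 5: Horner steps 4 → 3 → 10, so m(5) = 10.
  α_3 = 7: Horner steps 4 → 0 → 6, so m(7) = 6.
  α_4 = 4: Horner steps 4 → 10 → 2, so m(4) = 2.
  α_5 = 6: Horner steps 4 → 7 → 4, so m(6) = 4.
Codeword c = [1, 10, 6, 2, 4] ∈ F_11^5.


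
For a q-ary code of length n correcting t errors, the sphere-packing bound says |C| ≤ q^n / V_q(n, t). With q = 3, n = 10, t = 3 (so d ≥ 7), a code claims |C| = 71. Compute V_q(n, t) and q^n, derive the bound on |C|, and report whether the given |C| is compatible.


V_q(n, t) = 1161, q^n = 59049, Hamming bound = 50, |C| = 71 > bound (violated).

Step 1: Compute V_q(n, t) = Σ_{j=0}^3 C(n, j) (q−1)^j.
  j = 0: C(10,0)·(2)^0 = 1·1 = 1.
  j = 1: C(10,1)·(2)^1 = 10·2 = 20.
  j = 2: C(10,2)·(2)^2 = 45·4 = 180.
  j = 3: C(10,3)·(2)^3 = 120·8 = 960.
  V_q(n, t) = 1 + 20 + 180 + 960 = 1161.
Step 2: q^n = 3^10 = 59049.
Step 3: Hamming bound ⌊q^n / V_q(n,t)⌋ = ⌊59049/1161⌋ = 50.
Step 4: Compare |C| = 71 to 50: violated.
The claimed |C| lies above the Hamming bound, so no 3-ary code of length 10 with d ≥ 7 can have 71 codewords.


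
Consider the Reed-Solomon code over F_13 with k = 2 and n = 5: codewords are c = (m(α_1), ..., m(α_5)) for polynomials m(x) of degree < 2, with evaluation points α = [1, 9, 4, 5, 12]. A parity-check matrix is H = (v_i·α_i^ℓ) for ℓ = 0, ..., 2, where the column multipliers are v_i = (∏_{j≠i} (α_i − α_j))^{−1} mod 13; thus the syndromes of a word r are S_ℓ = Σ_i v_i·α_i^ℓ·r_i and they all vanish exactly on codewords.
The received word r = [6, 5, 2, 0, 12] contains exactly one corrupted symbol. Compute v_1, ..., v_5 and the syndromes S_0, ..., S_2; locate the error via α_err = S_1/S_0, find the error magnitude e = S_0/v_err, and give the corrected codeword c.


S = (8, 8, 8), error at position 1, error magnitude e = 11, c = [8, 5, 2, 0, 12].

Step 1: column multipliers v_i = (∏_{j≠i}(α_i − α_j))^{−1} mod 13.
  i = 1 (α = 1): (1−9)(1−4)(1−5)(1−12) = (−8)·(−3)·(−4)·(−11) = 1056 ≡ 3, so v_1 = 3^{−1} = 9 (mod 13).
  i = 2 (α = 9): (9−1)(9−4)(9−5)(9−12) = 8·5·4·(−3) = −480 ≡ 1, so v_2 = 1^{−1} = 1 (mod 13).
  i = 3 (α = 4): (4−1)(4−9)(4−5)(4−12) = 3·(−5)·(−1)·(−8) = −120 ≡ 10, so v_3 = 10^{−1} = 4 (mod 13).
  i = 4 (α = 5): (5−1)(5−9)(5−4)(5−12) = 4·(−4)·1·(−7) = 112 ≡ 8, so v_4 = 8^{−1} = 5 (mod 13).
  i = 5 (α = 12): (12−1)(12−9)(12−4)(12−5) = 11·3·8·7 = 1848 ≡ 2, so v_5 = 2^{−1} = 7 (mod 13).
  v = [9, 1, 4, 5, 7].
Step 2: syndromes of r = [6, 5, 2, 0, 12] (all sums mod 13).
  S_0 = Σ v_i r_i = 9·6 + 1·5 + 4·2 + 5·0 + 7·12 = 151 ≡ 8.
  S_1 = Σ v_i α_i r_i = 9·1·6 + 1·9·5 + 4·4·2 + 5·5·0 + 7·12·12 = 1139 ≡ 8.
  α_i^2 mod 13 = [1, 3, 3, 12, 1].
  S_2 = Σ v_i α_i^2 r_i = 9·1·6 + 1·3·5 + 4·3·2 + 5·12·0 + 7·1·12 = 177 ≡ 8.
  S = (8, 8, 8) ≠ 0, so r is not a codeword (an error is present).
Step 3: locate the error. For a single error e at position i, S_ℓ = v_i·e·α_i^ℓ, so α_err = S_1/S_0.
  S_0^{−1} = 8^{−1} = 5 (mod 13), so α_err = 8·5 = 40 ≡ 1 = α_1. Error position i = 1.
  Consistency check: S_2/S_1 = 8·5 = 40 ≡ 1 = α_err ✓ (single-error assumption holds).
Step 4: error magnitude e = S_0/v_1 = S_0·∏_{j≠1}(α_1 − α_j) = 8·3 = 24 ≡ 11 (mod 13).
Step 5: correct position 1: c_1 = r_1 − e = 6 − 11 ≡ 8 (mod 13). Hence c = [8, 5, 2, 0, 12].
  Check: interpolating c through the α_i gives m(x) = 10 + 11·x (degree < 2) with m(α_i) = c_i for every i, so c is indeed a codeword.


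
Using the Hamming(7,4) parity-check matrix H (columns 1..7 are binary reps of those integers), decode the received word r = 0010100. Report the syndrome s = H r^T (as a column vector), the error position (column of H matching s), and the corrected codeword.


s = (1, 1, 0)^T, error position = 6, corrected codeword c = 0010110

Compute s = H r^T mod 2 one row at a time:
  s_1 = 0 + 1 + 0 + 0 = 1 ≡ 1 (mod 2).
  s_2 = 0 + 1 + 0 + 0 = 1 ≡ 1 (mod 2).
  s_3 = 0 + 1 + 1 + 0 = 2 ≡ 0 (mod 2).
s = (1, 1, 0)^T — this equals column 6 of H (binary 110), so error is at position 6.
Correct: flip bit 6 of r = 0010100 to get c = 0010110.


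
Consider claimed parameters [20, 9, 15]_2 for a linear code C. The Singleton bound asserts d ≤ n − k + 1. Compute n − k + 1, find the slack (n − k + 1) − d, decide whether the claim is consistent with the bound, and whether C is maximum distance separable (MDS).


Singleton RHS = n − k + 1 = 12, slack = -3, bound violated (no such code; not MDS).

Singleton bound: d ≤ n − k + 1.
Here n = 20, k = 9, so n − k + 1 = 12.
Given d = 15, check d ≤ 12: NO.
Slack = (n − k + 1) − d = -3.
The slack is negative: d = 15 exceeds n − k + 1 = 12 by 3, so the Singleton bound is violated and no linear [20, 9, 15]_2 code can exist. In particular it is not MDS (MDS requires d = n − k + 1 exactly).
Description: the claimed parameters are [20, 9, 15]_2; such a code would be impossible (violates the Singleton bound).


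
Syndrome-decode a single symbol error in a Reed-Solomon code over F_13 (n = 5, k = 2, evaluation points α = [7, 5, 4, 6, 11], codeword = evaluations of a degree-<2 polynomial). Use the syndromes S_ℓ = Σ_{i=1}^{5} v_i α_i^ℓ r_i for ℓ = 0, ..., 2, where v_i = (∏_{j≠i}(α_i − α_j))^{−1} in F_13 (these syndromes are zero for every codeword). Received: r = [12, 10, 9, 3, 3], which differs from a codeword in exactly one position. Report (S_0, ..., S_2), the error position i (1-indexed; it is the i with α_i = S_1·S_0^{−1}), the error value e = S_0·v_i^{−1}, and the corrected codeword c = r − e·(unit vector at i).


S = (7, 3, 5), error at position 4, error magnitude e = 5, c = [12, 10, 9, 11, 3].

Step 1: column multipliers v_i = (∏_{j≠i}(α_i − α_j))^{−1} mod 13.
  i = 1 (α = 7): (7−5)(7−4)(7−6)(7−11) = 2·3·1·(−4) = −24 ≡ 2, so v_1 = 2^{−1} = 7 (mod 13).
  i = 2 (α = 5): (5−7)(5−4)(5−6)(5−11) = (−2)·1·(−1)·(−6) = −12 ≡ 1, so v_2 = 1^{−1} = 1 (mod 13).
  i = 3 (α = 4): (4−7)(4−5)(4−6)(4−11) = (−3)·(−1)·(−2)·(−7) = 42 ≡ 3, so v_3 = 3^{−1} = 9 (mod 13).
  i = 4 (α = 6): (6−7)(6−5)(6−4)(6−11) = (−1)·1·2·(−5) = 10 ≡ 10, so v_4 = 10^{−1} = 4 (mod 13).
  i = 5 (α = 11): (11−7)(11−5)(11−4)(11−6) = 4·6·7·5 = 840 ≡ 8, so v_5 = 8^{−1} = 5 (mod 13).
  v = [7, 1, 9, 4, 5].
Step 2: syndromes of r = [12, 10, 9, 3, 3] (all sums mod 13).
  S_0 = Σ v_i r_i = 7·12 + 1·10 + 9·9 + 4·3 + 5·3 = 202 ≡ 7.
  S_1 = Σ v_i α_i r_i = 7·7·12 + 1·5·10 + 9·4·9 + 4·6·3 + 5·11·3 = 1199 ≡ 3.
  α_i^2 mod 13 = [10, 12, 3, 10, 4].
  S_2 = Σ v_i α_i^2 r_i = 7·10·12 + 1·12·10 + 9·3·9 + 4·10·3 + 5·4·3 = 1383 ≡ 5.
  S = (7, 3, 5) ≠ 0, so r is not a codeword (an error is present).
Step 3: locate the error. For a single error e at position i, S_ℓ = v_i·e·α_i^ℓ, so α_err = S_1/S_0.
  S_0^{−1} = 7^{−1} = 2 (mod 13), so α_err = 3·2 = 6 ≡ 6 = α_4. Error position i = 4.
  Consistency check: S_2/S_1 = 5·9 = 45 ≡ 6 = α_err ✓ (single-error assumption holds).
Step 4: error magnitude e = S_0/v_4 = S_0·∏_{j≠4}(α_4 − α_j) = 7·10 = 70 ≡ 5 (mod 13).
Step 5: correct position 4: c_4 = r_4 − e = 3 − 5 ≡ 11 (mod 13). Hence c = [12, 10, 9, 11, 3].
  Check: interpolating c through the α_i gives m(x) = 5 + 1·x (degree < 2) with m(α_i) = c_i for every i, so c is indeed a codeword.


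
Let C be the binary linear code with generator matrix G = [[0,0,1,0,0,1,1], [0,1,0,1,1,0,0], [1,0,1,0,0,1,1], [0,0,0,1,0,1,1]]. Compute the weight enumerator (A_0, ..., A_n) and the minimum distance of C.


Weight distribution: A_0 = 1, A_1 = 1, A_2 = 1, A_3 = 5, A_4 = 5, A_5 = 1, A_6 = 1, A_7 = 1. Minimum distance d = 1.

Enumerate all 2^4 = 16 messages m ∈ F_2^4.
For each, compute codeword c = mG in F_2^7, then tally its weight.
  m = 0000 → c = 0000000, weight = 0.
  m = 1000 → c = 0010011, weight = 3.
  m = 0100 → c = 0101100, weight = 3.
  m = 1100 → c = 0111111, weight = 6.
  m = 0010 → c = 1010011, weight = 4.
  m = 1010 → c = 1000000, weight = 1.
  m = 0110 → c = 1111111, weight = 7.
  m = 1110 → c = 1101100, weight = 4.
  m = 0001 → c = 0001011, weight = 3.
  m = 1001 → c = 0011000, weight = 2.
  m = 0101 → c = 0100111, weight = 4.
  m = 1101 → c = 0110100, weight = 3.
  m = 0011 → c = 1011000, weight = 3.
  m = 1011 → c = 1001011, weight = 4.
  m = 0111 → c = 1110100, weight = 4.
  m = 1111 → c = 1100111, weight = 5.
Tally weights:
  weight 0: 1 codewords.
  weight 1: 1 codewords.
  weight 2: 1 codewords.
  weight 3: 5 codewords.
  weight 4: 5 codewords.
  weight 5: 1 codewords.
  weight 6: 1 codewords.
  weight 7: 1 codewords.
Minimum distance d = smallest w > 0 with A_w > 0 = 1.
Sanity: Σ A_w = 16 = 2^4 = 16 ✓.


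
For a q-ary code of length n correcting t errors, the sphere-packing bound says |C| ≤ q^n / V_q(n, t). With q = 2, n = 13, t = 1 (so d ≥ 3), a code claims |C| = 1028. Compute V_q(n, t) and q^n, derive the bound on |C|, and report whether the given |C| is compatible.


V_q(n, t) = 14, q^n = 8192, Hamming bound = 585, |C| = 1028 > bound (violated).

Step 1: Compute V_q(n, t) = Σ_{j=0}^1 C(n, j) (q−1)^j.
  j = 0: C(13,0)·(1)^0 = 1·1 = 1.
  j = 1: C(13,1)·(1)^1 = 13·1 = 13.
  V_q(n, t) = 1 + 13 = 14.
Step 2: q^n = 2^13 = 8192.
Step 3: Hamming bound ⌊q^n / V_q(n,t)⌋ = ⌊8192/14⌋ = 585.
Step 4: Compare |C| = 1028 to 585: violated.
The claimed |C| lies above the Hamming bound, so no 2-ary code of length 13 with d ≥ 3 can have 1028 codewords.


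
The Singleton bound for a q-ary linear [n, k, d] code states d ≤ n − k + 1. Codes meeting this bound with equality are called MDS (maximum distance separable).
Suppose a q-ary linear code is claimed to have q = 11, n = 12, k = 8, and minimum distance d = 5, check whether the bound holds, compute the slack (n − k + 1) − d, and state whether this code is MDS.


Singleton RHS = n − k + 1 = 5, slack = 0, bound satisfied, MDS.

Singleton bound: d ≤ n − k + 1.
Here n = 12, k = 8, so n − k + 1 = 5.
Given d = 5, check d ≤ 5: YES.
Slack = (n − k + 1) − d = 0.
The code is MDS (slack = 0).
Description: the claimed parameters are [12, 8, 5]_11; such a code would be MDS (meets Singleton bound).


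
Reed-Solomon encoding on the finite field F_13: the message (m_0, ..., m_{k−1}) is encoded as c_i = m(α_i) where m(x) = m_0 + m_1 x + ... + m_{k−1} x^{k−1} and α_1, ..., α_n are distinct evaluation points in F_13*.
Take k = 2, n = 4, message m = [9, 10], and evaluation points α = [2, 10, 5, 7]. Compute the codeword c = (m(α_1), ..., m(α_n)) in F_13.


c = [3, 5, 7, 1]

Message polynomial: m(x) = 9 + 10·x (mod 13).
For each evaluation point α_i, compute m(α_i) mod 13:
  α_1 = 2: Horner steps 10 → 3, so m(2) = 3.
  α_2 = 10: Horner steps 10 → 5, so m(10) = 5.
  α_3 = 5: Horner steps 10 → 7, so m(5) = 7.
  α_4 = 7: Horner steps 10 → 1, so m(7) = 1.
Codeword c = [3, 5, 7, 1] ∈ F_13^4.


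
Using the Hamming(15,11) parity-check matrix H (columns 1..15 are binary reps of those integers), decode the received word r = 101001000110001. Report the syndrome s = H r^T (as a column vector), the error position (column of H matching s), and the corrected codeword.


s = (1, 0, 1, 0)^T, error position = 10, corrected codeword c = 101001000010001

Compute s = H r^T mod 2 one row at a time:
  s_1 = 0 + 0 + 1 + 1 + 0 + 0 + 0 + 1 = 3 ≡ 1 (mod 2).
  s_2 = 0 + 0 + 1 + 0 + 0 + 0 + 0 + 1 = 2 ≡ 0 (mod 2).
  s_3 = 0 + 1 + 1 + 0 + 1 + 1 + 0 + 1 = 5 ≡ 1 (mod 2).
  s_4 = 1 + 1 + 0 + 0 + 0 + 1 + 0 + 1 = 4 ≡ 0 (mod 2).
s = (1, 0, 1, 0)^T — this equals column 10 of H (binary 1010), so error is at position 10.
Correct: flip bit 10 of r = 101001000110001 to get c = 101001000010001.


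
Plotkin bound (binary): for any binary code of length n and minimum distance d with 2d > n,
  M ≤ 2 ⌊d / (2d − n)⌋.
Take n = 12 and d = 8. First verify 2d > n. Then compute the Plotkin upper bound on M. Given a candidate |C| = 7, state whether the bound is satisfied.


Plotkin bound M ≤ 4; given |C| = 7 > bound (violated).

Check applicability: 2d = 16, n = 12.
2d − n = 4 > 0, so Plotkin applies.
Compute d/(2d−n) = 8/4 ≈ 2.0000.
⌊d/(2d−n)⌋ = 2.
Plotkin bound: M ≤ 2·2 = 4.
Given |C| = 7, check: VIOLATED.
This |C| is above the Plotkin bound, so no binary code with n = 12, d = 8 and 7 codewords exists.


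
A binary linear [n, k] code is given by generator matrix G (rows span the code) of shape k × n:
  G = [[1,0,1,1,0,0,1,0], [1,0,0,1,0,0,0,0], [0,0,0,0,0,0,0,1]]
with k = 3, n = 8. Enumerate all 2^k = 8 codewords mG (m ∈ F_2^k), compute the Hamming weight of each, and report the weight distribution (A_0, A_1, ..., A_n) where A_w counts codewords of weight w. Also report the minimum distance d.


Weight distribution: A_0 = 1, A_1 = 1, A_2 = 2, A_3 = 2, A_4 = 1, A_5 = 1. Minimum distance d = 1.

Enumerate all 2^3 = 8 messages m ∈ F_2^3.
For each, compute codeword c = mG in F_2^8, then tally its weight.
  m = 000 → c = 00000000, weight = 0.
  m = 100 → c = 10110010, weight = 4.
  m = 010 → c = 10010000, weight = 2.
  m = 110 → c = 00100010, weight = 2.
  m = 001 → c = 00000001, weight = 1.
  m = 101 → c = 10110011, weight = 5.
  m = 011 → c = 10010001, weight = 3.
  m = 111 → c = 00100011, weight = 3.
Tally weights:
  weight 0: 1 codewords.
  weight 1: 1 codewords.
  weight 2: 2 codewords.
  weight 3: 2 codewords.
  weight 4: 1 codewords.
  weight 5: 1 codewords.
Minimum distance d = smallest w > 0 with A_w > 0 = 1.
Sanity: Σ A_w = 8 = 2^3 = 8 ✓.


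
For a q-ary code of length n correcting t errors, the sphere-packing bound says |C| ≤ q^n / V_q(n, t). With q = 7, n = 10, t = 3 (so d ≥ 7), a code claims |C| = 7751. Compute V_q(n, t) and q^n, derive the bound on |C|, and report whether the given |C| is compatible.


V_q(n, t) = 27601, q^n = 282475249, Hamming bound = 10234, |C| = 7751 ≤ bound (satisfied).

Step 1: Compute V_q(n, t) = Σ_{j=0}^3 C(n, j) (q−1)^j.
  j = 0: C(10,0)·(6)^0 = 1·1 = 1.
  j = 1: C(10,1)·(6)^1 = 10·6 = 60.
  j = 2: C(10,2)·(6)^2 = 45·36 = 1620.
  j = 3: C(10,3)·(6)^3 = 120·216 = 25920.
  V_q(n, t) = 1 + 60 + 1620 + 25920 = 27601.
Step 2: q^n = 7^10 = 282475249.
Step 3: Hamming bound ⌊q^n / V_q(n,t)⌋ = ⌊282475249/27601⌋ = 10234.
Step 4: Compare |C| = 7751 to 10234: satisfied.
The claimed |C| lies below the Hamming bound.


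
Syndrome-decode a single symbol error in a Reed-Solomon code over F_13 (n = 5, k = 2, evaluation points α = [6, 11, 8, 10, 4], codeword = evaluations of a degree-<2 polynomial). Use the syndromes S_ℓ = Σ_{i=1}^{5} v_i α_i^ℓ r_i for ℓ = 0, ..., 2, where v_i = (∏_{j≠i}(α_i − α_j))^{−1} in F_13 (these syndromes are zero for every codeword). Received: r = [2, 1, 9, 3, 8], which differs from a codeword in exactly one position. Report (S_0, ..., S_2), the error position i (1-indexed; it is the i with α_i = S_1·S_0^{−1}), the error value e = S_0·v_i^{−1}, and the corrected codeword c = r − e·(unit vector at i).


S = (1, 11, 4), error at position 2, error magnitude e = 1, c = [2, 0, 9, 3, 8].

Step 1: column multipliers v_i = (∏_{j≠i}(α_i − α_j))^{−1} mod 13.
  i = 1 (α = 6): (6−11)(6−8)(6−10)(6−4) = (−5)·(−2)·(−4)·2 = −80 ≡ 11, so v_1 = 11^{−1} = 6 (mod 13).
  i = 2 (α = 11): (11−6)(11−8)(11−10)(11−4) = 5·3·1·7 = 105 ≡ 1, so v_2 = 1^{−1} = 1 (mod 13).
  i = 3 (α = 8): (8−6)(8−11)(8−10)(8−4) = 2·(−3)·(−2)·4 = 48 ≡ 9, so v_3 = 9^{−1} = 3 (mod 13).
  i = 4 (α = 10): (10−6)(10−11)(10−8)(10−4) = 4·(−1)·2·6 = −48 ≡ 4, so v_4 = 4^{−1} = 10 (mod 13).
  i = 5 (α = 4): (4−6)(4−11)(4−8)(4−10) = (−2)·(−7)·(−4)·(−6) = 336 ≡ 11, so v_5 = 11^{−1} = 6 (mod 13).
  v = [6, 1, 3, 10, 6].
Step 2: syndromes of r = [2, 1, 9, 3, 8] (all sums mod 13).
  S_0 = Σ v_i r_i = 6·2 + 1·1 + 3·9 + 10·3 + 6·8 = 118 ≡ 1.
  S_1 = Σ v_i α_i r_i = 6·6·2 + 1·11·1 + 3·8·9 + 10·10·3 + 6·4·8 = 791 ≡ 11.
  α_i^2 mod 13 = [10, 4, 12, 9, 3].
  S_2 = Σ v_i α_i^2 r_i = 6·10·2 + 1·4·1 + 3·12·9 + 10·9·3 + 6·3·8 = 862 ≡ 4.
  S = (1, 11, 4) ≠ 0, so r is not a codeword (an error is present).
Step 3: locate the error. For a single error e at position i, S_ℓ = v_i·e·α_i^ℓ, so α_err = S_1/S_0.
  S_0^{−1} = 1^{−1} = 1 (mod 13), so α_err = 11·1 = 11 ≡ 11 = α_2. Error position i = 2.
  Consistency check: S_2/S_1 = 4·6 = 24 ≡ 11 = α_err ✓ (single-error assumption holds).
Step 4: error magnitude e = S_0/v_2 = S_0·∏_{j≠2}(α_2 − α_j) = 1·1 = 1 ≡ 1 (mod 13).
Step 5: correct position 2: c_2 = r_2 − e = 1 − 1 ≡ 0 (mod 13). Hence c = [2, 0, 9, 3, 8].
  Check: interpolating c through the α_i gives m(x) = 7 + 10·x (degree < 2) with m(α_i) = c_i for every i, so c is indeed a codeword.


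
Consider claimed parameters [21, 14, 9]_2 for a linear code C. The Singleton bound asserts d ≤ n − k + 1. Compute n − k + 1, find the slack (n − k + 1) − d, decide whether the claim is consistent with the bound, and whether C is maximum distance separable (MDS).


Singleton RHS = n − k + 1 = 8, slack = -1, bound violated (no such code; not MDS).

Singleton bound: d ≤ n − k + 1.
Here n = 21, k = 14, so n − k + 1 = 8.
Given d = 9, check d ≤ 8: NO.
Slack = (n − k + 1) − d = -1.
The slack is negative: d = 9 exceeds n − k + 1 = 8 by 1, so the Singleton bound is violated and no linear [21, 14, 9]_2 code can exist. In particular it is not MDS (MDS requires d = n − k + 1 exactly).
Description: the claimed parameters are [21, 14, 9]_2; such a code would be impossible (violates the Singleton bound).


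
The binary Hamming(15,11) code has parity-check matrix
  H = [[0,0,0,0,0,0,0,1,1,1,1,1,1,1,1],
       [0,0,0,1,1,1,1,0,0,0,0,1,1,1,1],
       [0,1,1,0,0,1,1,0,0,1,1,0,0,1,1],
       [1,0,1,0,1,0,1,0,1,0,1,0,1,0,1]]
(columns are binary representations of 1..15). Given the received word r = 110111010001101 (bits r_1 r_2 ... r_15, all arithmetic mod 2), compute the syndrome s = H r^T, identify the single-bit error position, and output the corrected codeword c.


s = (0, 0, 1, 0)^T, error position = 2, corrected codeword c = 100111010001101

Compute s = H r^T mod 2 one row at a time:
  s_1 = 1 + 0 + 0 + 0 + 1 + 1 + 0 + 1 = 4 ≡ 0 (mod 2).
  s_2 = 1 + 1 + 1 + 0 + 1 + 1 + 0 + 1 = 6 ≡ 0 (mod 2).
  s_3 = 1 + 0 + 1 + 0 + 0 + 0 + 0 + 1 = 3 ≡ 1 (mod 2).
  s_4 = 1 + 0 + 1 + 0 + 0 + 0 + 1 + 1 = 4 ≡ 0 (mod 2).
s = (0, 0, 1, 0)^T — this equals column 2 of H (binary 0010), so error is at position 2.
Correct: flip bit 2 of r = 110111010001101 to get c = 100111010001101.


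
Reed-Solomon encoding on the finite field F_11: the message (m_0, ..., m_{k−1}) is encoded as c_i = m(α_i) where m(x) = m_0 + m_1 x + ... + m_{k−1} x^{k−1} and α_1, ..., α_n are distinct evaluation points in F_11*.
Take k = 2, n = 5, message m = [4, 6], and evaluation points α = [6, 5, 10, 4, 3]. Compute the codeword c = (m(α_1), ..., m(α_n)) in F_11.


c = [7, 1, 9, 6, 0]

Message polynomial: m(x) = 4 + 6·x (mod 11).
For each evaluation point α_i, compute m(α_i) mod 11:
  α_1 = 6: Horner steps 6 → 7, so m(6) = 7.
  α_2 = 5: Horner steps 6 → 1, so m(5) = 1.
  α_3 = 10: Horner steps 6 → 9, so m(10) = 9.
  α_4 = 4: Horner steps 6 → 6, so m(4) = 6.
  α_5 = 3: Horner steps 6 → 0, so m(3) = 0.
Codeword c = [7, 1, 9, 6, 0] ∈ F_11^5.


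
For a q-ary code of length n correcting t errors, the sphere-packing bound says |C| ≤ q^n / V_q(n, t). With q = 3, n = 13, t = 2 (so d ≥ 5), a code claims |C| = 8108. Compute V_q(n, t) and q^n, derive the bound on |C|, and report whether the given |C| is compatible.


V_q(n, t) = 339, q^n = 1594323, Hamming bound = 4703, |C| = 8108 > bound (violated).

Step 1: Compute V_q(n, t) = Σ_{j=0}^2 C(n, j) (q−1)^j.
  j = 0: C(13,0)·(2)^0 = 1·1 = 1.
  j = 1: C(13,1)·(2)^1 = 13·2 = 26.
  j = 2: C(13,2)·(2)^2 = 78·4 = 312.
  V_q(n, t) = 1 + 26 + 312 = 339.
Step 2: q^n = 3^13 = 1594323.
Step 3: Hamming bound ⌊q^n / V_q(n,t)⌋ = ⌊1594323/339⌋ = 4703.
Step 4: Compare |C| = 8108 to 4703: violated.
The claimed |C| lies above the Hamming bound, so no 3-ary code of length 13 with d ≥ 5 can have 8108 codewords.


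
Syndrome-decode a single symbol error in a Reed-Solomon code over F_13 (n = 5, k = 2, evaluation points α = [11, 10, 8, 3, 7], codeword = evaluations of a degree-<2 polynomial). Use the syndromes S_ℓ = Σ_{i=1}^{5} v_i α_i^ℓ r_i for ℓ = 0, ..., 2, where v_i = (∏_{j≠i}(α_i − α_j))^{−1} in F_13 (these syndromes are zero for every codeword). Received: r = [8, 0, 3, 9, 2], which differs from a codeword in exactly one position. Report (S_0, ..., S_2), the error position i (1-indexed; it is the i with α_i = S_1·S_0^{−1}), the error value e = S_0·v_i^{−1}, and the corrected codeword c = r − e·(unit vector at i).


S = (8, 12, 5), error at position 3, error magnitude e = 6, c = [8, 0, 10, 9, 2].

Step 1: column multipliers v_i = (∏_{j≠i}(α_i − α_j))^{−1} mod 13.
  i = 1 (α = 11): (11−10)(11−8)(11−3)(11−7) = 1·3·8·4 = 96 ≡ 5, so v_1 = 5^{−1} = 8 (mod 13).
  i = 2 (α = 10): (10−11)(10−8)(10−3)(10−7) = (−1)·2·7·3 = −42 ≡ 10, so v_2 = 10^{−1} = 4 (mod 13).
  i = 3 (α = 8): (8−11)(8−10)(8−3)(8−7) = (−3)·(−2)·5·1 = 30 ≡ 4, so v_3 = 4^{−1} = 10 (mod 13).
  i = 4 (α = 3): (3−11)(3−10)(3−8)(3−7) = (−8)·(−7)·(−5)·(−4) = 1120 ≡ 2, so v_4 = 2^{−1} = 7 (mod 13).
  i = 5 (α = 7): (7−11)(7−10)(7−8)(7−3) = (−4)·(−3)·(−1)·4 = −48 ≡ 4, so v_5 = 4^{−1} = 10 (mod 13).
  v = [8, 4, 10, 7, 10].
Step 2: syndromes of r = [8, 0, 3, 9, 2] (all sums mod 13).
  S_0 = Σ v_i r_i = 8·8 + 4·0 + 10·3 + 7·9 + 10·2 = 177 ≡ 8.
  S_1 = Σ v_i α_i r_i = 8·11·8 + 4·10·0 + 10·8·3 + 7·3·9 + 10·7·2 = 1273 ≡ 12.
  α_i^2 mod 13 = [4, 9, 12, 9, 10].
  S_2 = Σ v_i α_i^2 r_i = 8·4·8 + 4·9·0 + 10·12·3 + 7·9·9 + 10·10·2 = 1383 ≡ 5.
  S = (8, 12, 5) ≠ 0, so r is not a codeword (an error is present).
Step 3: locate the error. For a single error e at position i, S_ℓ = v_i·e·α_i^ℓ, so α_err = S_1/S_0.
  S_0^{−1} = 8^{−1} = 5 (mod 13), so α_err = 12·5 = 60 ≡ 8 = α_3. Error position i = 3.
  Consistency check: S_2/S_1 = 5·12 = 60 ≡ 8 = α_err ✓ (single-error assumption holds).
Step 4: error magnitude e = S_0/v_3 = S_0·∏_{j≠3}(α_3 − α_j) = 8·4 = 32 ≡ 6 (mod 13).
Step 5: correct position 3: c_3 = r_3 − e = 3 − 6 ≡ 10 (mod 13). Hence c = [8, 0, 10, 9, 2].
  Check: interpolating c through the α_i gives m(x) = 11 + 8·x (degree < 2) with m(α_i) = c_i for every i, so c is indeed a codeword.


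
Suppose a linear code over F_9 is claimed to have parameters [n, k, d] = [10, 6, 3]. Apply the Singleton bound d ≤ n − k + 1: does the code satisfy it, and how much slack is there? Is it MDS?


Singleton RHS = n − k + 1 = 5, slack = 2, bound satisfied, not MDS.

Singleton bound: d ≤ n − k + 1.
Here n = 10, k = 6, so n − k + 1 = 5.
Given d = 3, check d ≤ 5: YES.
Slack = (n − k + 1) − d = 2.
The code is NOT MDS (slack = 2 > 0).
Description: the claimed parameters are [10, 6, 3]_9; such a code would be non-MDS.


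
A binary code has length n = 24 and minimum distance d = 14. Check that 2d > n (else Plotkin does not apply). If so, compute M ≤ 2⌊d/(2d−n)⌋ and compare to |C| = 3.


Plotkin bound M ≤ 6; given |C| = 3 ≤ bound (satisfied).

Check applicability: 2d = 28, n = 24.
2d − n = 4 > 0, so Plotkin applies.
Compute d/(2d−n) = 14/4 ≈ 3.5000.
⌊d/(2d−n)⌋ = 3.
Plotkin bound: M ≤ 2·3 = 6.
Given |C| = 3, check: satisfied.
This |C| is below the Plotkin bound.


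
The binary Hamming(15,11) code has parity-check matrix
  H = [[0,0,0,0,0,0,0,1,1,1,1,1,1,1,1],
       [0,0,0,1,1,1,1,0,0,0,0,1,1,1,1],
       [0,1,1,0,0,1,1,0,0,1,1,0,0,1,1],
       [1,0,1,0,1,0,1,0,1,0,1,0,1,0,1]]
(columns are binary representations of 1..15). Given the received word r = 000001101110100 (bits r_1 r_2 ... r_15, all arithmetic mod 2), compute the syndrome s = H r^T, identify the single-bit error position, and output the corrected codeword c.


s = (0, 1, 0, 0)^T, error position = 4, corrected codeword c = 000101101110100

Compute s = H r^T mod 2 one row at a time:
  s_1 = 0 + 1 + 1 + 1 + 0 + 1 + 0 + 0 = 4 ≡ 0 (mod 2).
  s_2 = 0 + 0 + 1 + 1 + 0 + 1 + 0 + 0 = 3 ≡ 1 (mod 2).
  s_3 = 0 + 0 + 1 + 1 + 1 + 1 + 0 + 0 = 4 ≡ 0 (mod 2).
  s_4 = 0 + 0 + 0 + 1 + 1 + 1 + 1 + 0 = 4 ≡ 0 (mod 2).
s = (0, 1, 0, 0)^T — this equals column 4 of H (binary 0100), so error is at position 4.
Correct: flip bit 4 of r = 000001101110100 to get c = 000101101110100.


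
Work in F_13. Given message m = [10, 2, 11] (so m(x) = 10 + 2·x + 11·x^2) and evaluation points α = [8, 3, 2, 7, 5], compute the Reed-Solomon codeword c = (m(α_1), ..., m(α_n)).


c = [2, 11, 6, 4, 9]

Message polynomial: m(x) = 10 + 2·x + 11·x^2 (mod 13).
For each evaluation point α_i, compute m(α_i) mod 13:
  α_1 = 8: Horner steps 11 → 12 → 2, so m(8) = 2.
  α_2 = 3: Horner steps 11 → 9 → 11, so m(3) = 11.
  α_3 = 2: Horner steps 11 → 11 → 6, so m(2) = 6.
  α_4 = 7: Horner steps 11 → 1 → 4, so m(7) = 4.
  α_5 = 5: Horner steps 11 → 5 → 9, so m(5) = 9.
Codeword c = [2, 11, 6, 4, 9] ∈ F_13^5.


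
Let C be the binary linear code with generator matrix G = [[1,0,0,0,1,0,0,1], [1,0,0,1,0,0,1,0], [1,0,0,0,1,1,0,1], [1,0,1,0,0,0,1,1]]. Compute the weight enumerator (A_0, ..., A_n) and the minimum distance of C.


Weight distribution: A_0 = 1, A_1 = 1, A_3 = 4, A_4 = 7, A_5 = 3. Minimum distance d = 1.

Enumerate all 2^4 = 16 messages m ∈ F_2^4.
For each, compute codeword c = mG in F_2^8, then tally its weight.
  m = 0000 → c = 00000000, weight = 0.
  m = 1000 → c = 10001001, weight = 3.
  m = 0100 → c = 10010010, weight = 3.
  m = 1100 → c = 00011011, weight = 4.
  m = 0010 → c = 10001101, weight = 4.
  m = 1010 → c = 00000100, weight = 1.
  m = 0110 → c = 00011111, weight = 5.
  m = 1110 → c = 10010110, weight = 4.
  m = 0001 → c = 10100011, weight = 4.
  m = 1001 → c = 00101010, weight = 3.
  m = 0101 → c = 00110001, weight = 3.
  m = 1101 → c = 10111000, weight = 4.
  m = 0011 → c = 00101110, weight = 4.
  m = 1011 → c = 10100111, weight = 5.
  m = 0111 → c = 10111100, weight = 5.
  m = 1111 → c = 00110101, weight = 4.
Tally weights:
  weight 0: 1 codewords.
  weight 1: 1 codewords.
  weight 3: 4 codewords.
  weight 4: 7 codewords.
  weight 5: 3 codewords.
Minimum distance d = smallest w > 0 with A_w > 0 = 1.
Sanity: Σ A_w = 16 = 2^4 = 16 ✓.


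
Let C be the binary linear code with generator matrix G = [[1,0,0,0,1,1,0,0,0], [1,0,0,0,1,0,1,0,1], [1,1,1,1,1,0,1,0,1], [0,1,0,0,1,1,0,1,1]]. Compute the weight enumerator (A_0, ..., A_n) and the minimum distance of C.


Weight distribution: A_0 = 1, A_3 = 3, A_4 = 3, A_5 = 4, A_6 = 4, A_7 = 1. Minimum distance d = 3.

Enumerate all 2^4 = 16 messages m ∈ F_2^4.
For each, compute codeword c = mG in F_2^9, then tally its weight.
  m = 0000 → c = 000000000, weight = 0.
  m = 1000 → c = 100011000, weight = 3.
  m = 0100 → c = 100010101, weight = 4.
  m = 1100 → c = 000001101, weight = 3.
  m = 0010 → c = 111110101, weight = 7.
  m = 1010 → c = 011101101, weight = 6.
  m = 0110 → c = 011100000, weight = 3.
  m = 1110 → c = 111111000, weight = 6.
  m = 0001 → c = 010011011, weight = 5.
  m = 1001 → c = 110000011, weight = 4.
  m = 0101 → c = 110001110, weight = 5.
  m = 1101 → c = 010010110, weight = 4.
  m = 0011 → c = 101101110, weight = 6.
  m = 1011 → c = 001110110, weight = 5.
  m = 0111 → c = 001111011, weight = 6.
  m = 1111 → c = 101100011, weight = 5.
Tally weights:
  weight 0: 1 codewords.
  weight 3: 3 codewords.
  weight 4: 3 codewords.
  weight 5: 4 codewords.
  weight 6: 4 codewords.
  weight 7: 1 codewords.
Minimum distance d = smallest w > 0 with A_w > 0 = 3.
Sanity: Σ A_w = 16 = 2^4 = 16 ✓.


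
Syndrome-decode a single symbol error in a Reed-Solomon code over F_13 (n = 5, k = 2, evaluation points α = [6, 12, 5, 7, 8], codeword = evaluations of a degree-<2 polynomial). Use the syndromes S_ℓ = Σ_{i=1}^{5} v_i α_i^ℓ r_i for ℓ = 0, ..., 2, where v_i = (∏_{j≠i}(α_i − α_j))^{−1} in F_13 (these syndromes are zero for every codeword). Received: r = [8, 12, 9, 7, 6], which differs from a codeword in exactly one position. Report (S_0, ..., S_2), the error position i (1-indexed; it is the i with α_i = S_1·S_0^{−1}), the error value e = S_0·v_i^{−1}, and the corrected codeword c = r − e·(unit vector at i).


S = (11, 2, 11), error at position 2, error magnitude e = 10, c = [8, 2, 9, 7, 6].

Step 1: column multipliers v_i = (∏_{j≠i}(α_i − α_j))^{−1} mod 13.
  i = 1 (α = 6): (6−12)(6−5)(6−7)(6−8) = (−6)·1·(−1)·(−2) = −12 ≡ 1, so v_1 = 1^{−1} = 1 (mod 13).
  i = 2 (α = 12): (12−6)(12−5)(12−7)(12−8) = 6·7·5·4 = 840 ≡ 8, so v_2 = 8^{−1} = 5 (mod 13).
  i = 3 (α = 5): (5−6)(5−12)(5−7)(5−8) = (−1)·(−7)·(−2)·(−3) = 42 ≡ 3, so v_3 = 3^{−1} = 9 (mod 13).
  i = 4 (α = 7): (7−6)(7−12)(7−5)(7−8) = 1·(−5)·2·(−1) = 10 ≡ 10, so v_4 = 10^{−1} = 4 (mod 13).
  i = 5 (α = 8): (8−6)(8−12)(8−5)(8−7) = 2·(−4)·3·1 = −24 ≡ 2, so v_5 = 2^{−1} = 7 (mod 13).
  v = [1, 5, 9, 4, 7].
Step 2: syndromes of r = [8, 12, 9, 7, 6] (all sums mod 13).
  S_0 = Σ v_i r_i = 1·8 + 5·12 + 9·9 + 4·7 + 7·6 = 219 ≡ 11.
  S_1 = Σ v_i α_i r_i = 1·6·8 + 5·12·12 + 9·5·9 + 4·7·7 + 7·8·6 = 1705 ≡ 2.
  α_i^2 mod 13 = [10, 1, 12, 10, 12].
  S_2 = Σ v_i α_i^2 r_i = 1·10·8 + 5·1·12 + 9·12·9 + 4·10·7 + 7·12·6 = 1896 ≡ 11.
  S = (11, 2, 11) ≠ 0, so r is not a codeword (an error is present).
Step 3: locate the error. For a single error e at position i, S_ℓ = v_i·e·α_i^ℓ, so α_err = S_1/S_0.
  S_0^{−1} = 11^{−1} = 6 (mod 13), so α_err = 2·6 = 12 ≡ 12 = α_2. Error position i = 2.
  Consistency check: S_2/S_1 = 11·7 = 77 ≡ 12 = α_err ✓ (single-error assumption holds).
Step 4: error magnitude e = S_0/v_2 = S_0·∏_{j≠2}(α_2 − α_j) = 11·8 = 88 ≡ 10 (mod 13).
Step 5: correct position 2: c_2 = r_2 − e = 12 − 10 ≡ 2 (mod 13). Hence c = [8, 2, 9, 7, 6].
  Check: interpolating c through the α_i gives m(x) = 1 + 12·x (degree < 2) with m(α_i) = c_i for every i, so c is indeed a codeword.
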